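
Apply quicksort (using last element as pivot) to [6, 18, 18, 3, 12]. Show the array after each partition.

Partition 1: pivot=12 at index 2 -> [6, 3, 12, 18, 18]
Partition 2: pivot=3 at index 0 -> [3, 6, 12, 18, 18]
Partition 3: pivot=18 at index 4 -> [3, 6, 12, 18, 18]


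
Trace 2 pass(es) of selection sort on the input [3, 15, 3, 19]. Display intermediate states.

Pass 1: Select minimum 3 at index 0, swap -> [3, 15, 3, 19]
Pass 2: Select minimum 3 at index 2, swap -> [3, 3, 15, 19]


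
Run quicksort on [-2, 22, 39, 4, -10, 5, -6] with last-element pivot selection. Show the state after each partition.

Partition 1: pivot=-6 at index 1 -> [-10, -6, 39, 4, -2, 5, 22]
Partition 2: pivot=22 at index 5 -> [-10, -6, 4, -2, 5, 22, 39]
Partition 3: pivot=5 at index 4 -> [-10, -6, 4, -2, 5, 22, 39]
Partition 4: pivot=-2 at index 2 -> [-10, -6, -2, 4, 5, 22, 39]


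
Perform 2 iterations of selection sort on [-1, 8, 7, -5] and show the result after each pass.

Pass 1: Select minimum -5 at index 3, swap -> [-5, 8, 7, -1]
Pass 2: Select minimum -1 at index 3, swap -> [-5, -1, 7, 8]


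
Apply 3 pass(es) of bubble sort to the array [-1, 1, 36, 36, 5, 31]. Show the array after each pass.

After pass 1: [-1, 1, 36, 5, 31, 36] (2 swaps)
After pass 2: [-1, 1, 5, 31, 36, 36] (2 swaps)
After pass 3: [-1, 1, 5, 31, 36, 36] (0 swaps)
Total swaps: 4


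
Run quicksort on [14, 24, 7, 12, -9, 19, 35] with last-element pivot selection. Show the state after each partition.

Partition 1: pivot=35 at index 6 -> [14, 24, 7, 12, -9, 19, 35]
Partition 2: pivot=19 at index 4 -> [14, 7, 12, -9, 19, 24, 35]
Partition 3: pivot=-9 at index 0 -> [-9, 7, 12, 14, 19, 24, 35]
Partition 4: pivot=14 at index 3 -> [-9, 7, 12, 14, 19, 24, 35]
Partition 5: pivot=12 at index 2 -> [-9, 7, 12, 14, 19, 24, 35]


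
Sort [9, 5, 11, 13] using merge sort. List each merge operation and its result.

Divide and conquer:
  Merge [9] + [5] -> [5, 9]
  Merge [11] + [13] -> [11, 13]
  Merge [5, 9] + [11, 13] -> [5, 9, 11, 13]


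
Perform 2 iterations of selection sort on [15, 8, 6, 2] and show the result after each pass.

Pass 1: Select minimum 2 at index 3, swap -> [2, 8, 6, 15]
Pass 2: Select minimum 6 at index 2, swap -> [2, 6, 8, 15]


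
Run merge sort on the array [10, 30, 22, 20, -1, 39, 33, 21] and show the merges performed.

Divide and conquer:
  Merge [10] + [30] -> [10, 30]
  Merge [22] + [20] -> [20, 22]
  Merge [10, 30] + [20, 22] -> [10, 20, 22, 30]
  Merge [-1] + [39] -> [-1, 39]
  Merge [33] + [21] -> [21, 33]
  Merge [-1, 39] + [21, 33] -> [-1, 21, 33, 39]
  Merge [10, 20, 22, 30] + [-1, 21, 33, 39] -> [-1, 10, 20, 21, 22, 30, 33, 39]


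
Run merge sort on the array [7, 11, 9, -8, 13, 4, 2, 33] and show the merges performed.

Divide and conquer:
  Merge [7] + [11] -> [7, 11]
  Merge [9] + [-8] -> [-8, 9]
  Merge [7, 11] + [-8, 9] -> [-8, 7, 9, 11]
  Merge [13] + [4] -> [4, 13]
  Merge [2] + [33] -> [2, 33]
  Merge [4, 13] + [2, 33] -> [2, 4, 13, 33]
  Merge [-8, 7, 9, 11] + [2, 4, 13, 33] -> [-8, 2, 4, 7, 9, 11, 13, 33]


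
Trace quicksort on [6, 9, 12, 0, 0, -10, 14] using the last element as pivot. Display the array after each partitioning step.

Partition 1: pivot=14 at index 6 -> [6, 9, 12, 0, 0, -10, 14]
Partition 2: pivot=-10 at index 0 -> [-10, 9, 12, 0, 0, 6, 14]
Partition 3: pivot=6 at index 3 -> [-10, 0, 0, 6, 12, 9, 14]
Partition 4: pivot=0 at index 2 -> [-10, 0, 0, 6, 12, 9, 14]
Partition 5: pivot=9 at index 4 -> [-10, 0, 0, 6, 9, 12, 14]


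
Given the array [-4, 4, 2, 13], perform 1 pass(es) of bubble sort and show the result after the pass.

After pass 1: [-4, 2, 4, 13] (1 swaps)
Total swaps: 1


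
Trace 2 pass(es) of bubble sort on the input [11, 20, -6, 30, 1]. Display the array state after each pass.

After pass 1: [11, -6, 20, 1, 30] (2 swaps)
After pass 2: [-6, 11, 1, 20, 30] (2 swaps)
Total swaps: 4


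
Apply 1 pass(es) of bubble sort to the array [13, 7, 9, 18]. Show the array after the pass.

After pass 1: [7, 9, 13, 18] (2 swaps)
Total swaps: 2


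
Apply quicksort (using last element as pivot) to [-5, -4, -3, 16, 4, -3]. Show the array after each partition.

Partition 1: pivot=-3 at index 3 -> [-5, -4, -3, -3, 4, 16]
Partition 2: pivot=-3 at index 2 -> [-5, -4, -3, -3, 4, 16]
Partition 3: pivot=-4 at index 1 -> [-5, -4, -3, -3, 4, 16]
Partition 4: pivot=16 at index 5 -> [-5, -4, -3, -3, 4, 16]


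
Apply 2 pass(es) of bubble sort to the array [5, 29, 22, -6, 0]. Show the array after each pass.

After pass 1: [5, 22, -6, 0, 29] (3 swaps)
After pass 2: [5, -6, 0, 22, 29] (2 swaps)
Total swaps: 5


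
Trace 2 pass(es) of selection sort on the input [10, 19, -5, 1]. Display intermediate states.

Pass 1: Select minimum -5 at index 2, swap -> [-5, 19, 10, 1]
Pass 2: Select minimum 1 at index 3, swap -> [-5, 1, 10, 19]


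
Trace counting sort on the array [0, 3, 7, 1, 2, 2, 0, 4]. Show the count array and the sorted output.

Count array: [2, 1, 2, 1, 1, 0, 0, 1]
(count[i] = number of elements equal to i)
Cumulative count: [2, 3, 5, 6, 7, 7, 7, 8]
Sorted: [0, 0, 1, 2, 2, 3, 4, 7]


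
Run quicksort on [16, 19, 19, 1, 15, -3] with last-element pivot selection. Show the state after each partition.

Partition 1: pivot=-3 at index 0 -> [-3, 19, 19, 1, 15, 16]
Partition 2: pivot=16 at index 3 -> [-3, 1, 15, 16, 19, 19]
Partition 3: pivot=15 at index 2 -> [-3, 1, 15, 16, 19, 19]
Partition 4: pivot=19 at index 5 -> [-3, 1, 15, 16, 19, 19]


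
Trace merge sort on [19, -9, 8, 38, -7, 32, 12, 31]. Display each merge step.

Divide and conquer:
  Merge [19] + [-9] -> [-9, 19]
  Merge [8] + [38] -> [8, 38]
  Merge [-9, 19] + [8, 38] -> [-9, 8, 19, 38]
  Merge [-7] + [32] -> [-7, 32]
  Merge [12] + [31] -> [12, 31]
  Merge [-7, 32] + [12, 31] -> [-7, 12, 31, 32]
  Merge [-9, 8, 19, 38] + [-7, 12, 31, 32] -> [-9, -7, 8, 12, 19, 31, 32, 38]


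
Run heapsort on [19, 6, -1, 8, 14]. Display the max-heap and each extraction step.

Build heap: [19, 14, -1, 8, 6]
Extract 19: [14, 8, -1, 6, 19]
Extract 14: [8, 6, -1, 14, 19]
Extract 8: [6, -1, 8, 14, 19]
Extract 6: [-1, 6, 8, 14, 19]


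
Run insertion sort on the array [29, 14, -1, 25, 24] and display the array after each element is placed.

First element 29 is already 'sorted'
Insert 14: shifted 1 elements -> [14, 29, -1, 25, 24]
Insert -1: shifted 2 elements -> [-1, 14, 29, 25, 24]
Insert 25: shifted 1 elements -> [-1, 14, 25, 29, 24]
Insert 24: shifted 2 elements -> [-1, 14, 24, 25, 29]


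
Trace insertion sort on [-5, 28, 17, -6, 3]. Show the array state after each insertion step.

First element -5 is already 'sorted'
Insert 28: shifted 0 elements -> [-5, 28, 17, -6, 3]
Insert 17: shifted 1 elements -> [-5, 17, 28, -6, 3]
Insert -6: shifted 3 elements -> [-6, -5, 17, 28, 3]
Insert 3: shifted 2 elements -> [-6, -5, 3, 17, 28]


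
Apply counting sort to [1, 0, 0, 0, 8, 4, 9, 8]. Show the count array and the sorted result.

Count array: [3, 1, 0, 0, 1, 0, 0, 0, 2, 1]
(count[i] = number of elements equal to i)
Cumulative count: [3, 4, 4, 4, 5, 5, 5, 5, 7, 8]
Sorted: [0, 0, 0, 1, 4, 8, 8, 9]


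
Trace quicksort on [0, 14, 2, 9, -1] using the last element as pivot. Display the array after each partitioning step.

Partition 1: pivot=-1 at index 0 -> [-1, 14, 2, 9, 0]
Partition 2: pivot=0 at index 1 -> [-1, 0, 2, 9, 14]
Partition 3: pivot=14 at index 4 -> [-1, 0, 2, 9, 14]
Partition 4: pivot=9 at index 3 -> [-1, 0, 2, 9, 14]


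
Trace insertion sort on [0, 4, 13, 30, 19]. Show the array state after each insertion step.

First element 0 is already 'sorted'
Insert 4: shifted 0 elements -> [0, 4, 13, 30, 19]
Insert 13: shifted 0 elements -> [0, 4, 13, 30, 19]
Insert 30: shifted 0 elements -> [0, 4, 13, 30, 19]
Insert 19: shifted 1 elements -> [0, 4, 13, 19, 30]


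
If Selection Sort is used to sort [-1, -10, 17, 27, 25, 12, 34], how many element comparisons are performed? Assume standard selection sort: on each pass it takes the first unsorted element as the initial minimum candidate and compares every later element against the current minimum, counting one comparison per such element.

Pass 1: scan indices 1..6 for the minimum = 6 comparison(s); min is -10, place at index 0 -> [-10, -1, 17, 27, 25, 12, 34]
Pass 2: scan indices 2..6 for the minimum = 5 comparison(s); min is -1, place at index 1 -> [-10, -1, 17, 27, 25, 12, 34]
Pass 3: scan indices 3..6 for the minimum = 4 comparison(s); min is 12, place at index 2 -> [-10, -1, 12, 27, 25, 17, 34]
Pass 4: scan indices 4..6 for the minimum = 3 comparison(s); min is 17, place at index 3 -> [-10, -1, 12, 17, 25, 27, 34]
Pass 5: scan indices 5..6 for the minimum = 2 comparison(s); min is 25, place at index 4 -> [-10, -1, 12, 17, 25, 27, 34]
Pass 6: scan indices 6..6 for the minimum = 1 comparison(s); min is 27, place at index 5 -> [-10, -1, 12, 17, 25, 27, 34]
Selection sort always scans the whole unsorted suffix, so the count is (n-1) + (n-2) + ... + 1 = n(n-1)/2 = 7*6/2 = 21 regardless of the input order.
Total comparisons: 6 + 5 + 4 + 3 + 2 + 1 = 21


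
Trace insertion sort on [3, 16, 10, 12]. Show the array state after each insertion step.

First element 3 is already 'sorted'
Insert 16: shifted 0 elements -> [3, 16, 10, 12]
Insert 10: shifted 1 elements -> [3, 10, 16, 12]
Insert 12: shifted 1 elements -> [3, 10, 12, 16]


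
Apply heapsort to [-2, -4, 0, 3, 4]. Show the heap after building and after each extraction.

Build heap: [4, 3, 0, -2, -4]
Extract 4: [3, -2, 0, -4, 4]
Extract 3: [0, -2, -4, 3, 4]
Extract 0: [-2, -4, 0, 3, 4]
Extract -2: [-4, -2, 0, 3, 4]


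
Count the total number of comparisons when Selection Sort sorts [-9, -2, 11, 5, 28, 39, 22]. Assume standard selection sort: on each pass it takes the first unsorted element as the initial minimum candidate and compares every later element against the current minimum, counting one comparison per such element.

Pass 1: scan indices 1..6 for the minimum = 6 comparison(s); min is -9, place at index 0 -> [-9, -2, 11, 5, 28, 39, 22]
Pass 2: scan indices 2..6 for the minimum = 5 comparison(s); min is -2, place at index 1 -> [-9, -2, 11, 5, 28, 39, 22]
Pass 3: scan indices 3..6 for the minimum = 4 comparison(s); min is 5, place at index 2 -> [-9, -2, 5, 11, 28, 39, 22]
Pass 4: scan indices 4..6 for the minimum = 3 comparison(s); min is 11, place at index 3 -> [-9, -2, 5, 11, 28, 39, 22]
Pass 5: scan indices 5..6 for the minimum = 2 comparison(s); min is 22, place at index 4 -> [-9, -2, 5, 11, 22, 39, 28]
Pass 6: scan indices 6..6 for the minimum = 1 comparison(s); min is 28, place at index 5 -> [-9, -2, 5, 11, 22, 28, 39]
Selection sort always scans the whole unsorted suffix, so the count is (n-1) + (n-2) + ... + 1 = n(n-1)/2 = 7*6/2 = 21 regardless of the input order.
Total comparisons: 6 + 5 + 4 + 3 + 2 + 1 = 21


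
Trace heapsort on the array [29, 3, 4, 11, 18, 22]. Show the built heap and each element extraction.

Build heap: [29, 18, 22, 11, 3, 4]
Extract 29: [22, 18, 4, 11, 3, 29]
Extract 22: [18, 11, 4, 3, 22, 29]
Extract 18: [11, 3, 4, 18, 22, 29]
Extract 11: [4, 3, 11, 18, 22, 29]
Extract 4: [3, 4, 11, 18, 22, 29]


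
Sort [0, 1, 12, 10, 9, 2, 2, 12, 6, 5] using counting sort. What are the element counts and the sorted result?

Count array: [1, 1, 2, 0, 0, 1, 1, 0, 0, 1, 1, 0, 2]
(count[i] = number of elements equal to i)
Cumulative count: [1, 2, 4, 4, 4, 5, 6, 6, 6, 7, 8, 8, 10]
Sorted: [0, 1, 2, 2, 5, 6, 9, 10, 12, 12]


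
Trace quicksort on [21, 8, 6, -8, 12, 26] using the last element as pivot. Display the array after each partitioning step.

Partition 1: pivot=26 at index 5 -> [21, 8, 6, -8, 12, 26]
Partition 2: pivot=12 at index 3 -> [8, 6, -8, 12, 21, 26]
Partition 3: pivot=-8 at index 0 -> [-8, 6, 8, 12, 21, 26]
Partition 4: pivot=8 at index 2 -> [-8, 6, 8, 12, 21, 26]


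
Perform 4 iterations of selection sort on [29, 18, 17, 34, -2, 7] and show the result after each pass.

Pass 1: Select minimum -2 at index 4, swap -> [-2, 18, 17, 34, 29, 7]
Pass 2: Select minimum 7 at index 5, swap -> [-2, 7, 17, 34, 29, 18]
Pass 3: Select minimum 17 at index 2, swap -> [-2, 7, 17, 34, 29, 18]
Pass 4: Select minimum 18 at index 5, swap -> [-2, 7, 17, 18, 29, 34]


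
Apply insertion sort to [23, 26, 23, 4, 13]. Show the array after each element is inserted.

First element 23 is already 'sorted'
Insert 26: shifted 0 elements -> [23, 26, 23, 4, 13]
Insert 23: shifted 1 elements -> [23, 23, 26, 4, 13]
Insert 4: shifted 3 elements -> [4, 23, 23, 26, 13]
Insert 13: shifted 3 elements -> [4, 13, 23, 23, 26]


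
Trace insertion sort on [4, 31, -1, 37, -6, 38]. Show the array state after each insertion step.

First element 4 is already 'sorted'
Insert 31: shifted 0 elements -> [4, 31, -1, 37, -6, 38]
Insert -1: shifted 2 elements -> [-1, 4, 31, 37, -6, 38]
Insert 37: shifted 0 elements -> [-1, 4, 31, 37, -6, 38]
Insert -6: shifted 4 elements -> [-6, -1, 4, 31, 37, 38]
Insert 38: shifted 0 elements -> [-6, -1, 4, 31, 37, 38]


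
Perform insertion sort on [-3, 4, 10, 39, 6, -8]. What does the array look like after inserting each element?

First element -3 is already 'sorted'
Insert 4: shifted 0 elements -> [-3, 4, 10, 39, 6, -8]
Insert 10: shifted 0 elements -> [-3, 4, 10, 39, 6, -8]
Insert 39: shifted 0 elements -> [-3, 4, 10, 39, 6, -8]
Insert 6: shifted 2 elements -> [-3, 4, 6, 10, 39, -8]
Insert -8: shifted 5 elements -> [-8, -3, 4, 6, 10, 39]


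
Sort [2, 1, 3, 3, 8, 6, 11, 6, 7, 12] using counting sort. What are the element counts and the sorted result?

Count array: [0, 1, 1, 2, 0, 0, 2, 1, 1, 0, 0, 1, 1]
(count[i] = number of elements equal to i)
Cumulative count: [0, 1, 2, 4, 4, 4, 6, 7, 8, 8, 8, 9, 10]
Sorted: [1, 2, 3, 3, 6, 6, 7, 8, 11, 12]


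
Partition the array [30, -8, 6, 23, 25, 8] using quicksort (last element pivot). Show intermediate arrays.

Partition 1: pivot=8 at index 2 -> [-8, 6, 8, 23, 25, 30]
Partition 2: pivot=6 at index 1 -> [-8, 6, 8, 23, 25, 30]
Partition 3: pivot=30 at index 5 -> [-8, 6, 8, 23, 25, 30]
Partition 4: pivot=25 at index 4 -> [-8, 6, 8, 23, 25, 30]


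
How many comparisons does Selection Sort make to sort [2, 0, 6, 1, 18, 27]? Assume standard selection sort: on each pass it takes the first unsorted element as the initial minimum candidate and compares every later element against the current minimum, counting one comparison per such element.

Pass 1: scan indices 1..5 for the minimum = 5 comparison(s); min is 0, place at index 0 -> [0, 2, 6, 1, 18, 27]
Pass 2: scan indices 2..5 for the minimum = 4 comparison(s); min is 1, place at index 1 -> [0, 1, 6, 2, 18, 27]
Pass 3: scan indices 3..5 for the minimum = 3 comparison(s); min is 2, place at index 2 -> [0, 1, 2, 6, 18, 27]
Pass 4: scan indices 4..5 for the minimum = 2 comparison(s); min is 6, place at index 3 -> [0, 1, 2, 6, 18, 27]
Pass 5: scan indices 5..5 for the minimum = 1 comparison(s); min is 18, place at index 4 -> [0, 1, 2, 6, 18, 27]
Selection sort always scans the whole unsorted suffix, so the count is (n-1) + (n-2) + ... + 1 = n(n-1)/2 = 6*5/2 = 15 regardless of the input order.
Total comparisons: 5 + 4 + 3 + 2 + 1 = 15


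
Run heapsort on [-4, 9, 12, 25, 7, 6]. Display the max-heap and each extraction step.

Build heap: [25, 9, 12, -4, 7, 6]
Extract 25: [12, 9, 6, -4, 7, 25]
Extract 12: [9, 7, 6, -4, 12, 25]
Extract 9: [7, -4, 6, 9, 12, 25]
Extract 7: [6, -4, 7, 9, 12, 25]
Extract 6: [-4, 6, 7, 9, 12, 25]


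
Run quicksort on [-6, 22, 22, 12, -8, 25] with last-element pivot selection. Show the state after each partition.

Partition 1: pivot=25 at index 5 -> [-6, 22, 22, 12, -8, 25]
Partition 2: pivot=-8 at index 0 -> [-8, 22, 22, 12, -6, 25]
Partition 3: pivot=-6 at index 1 -> [-8, -6, 22, 12, 22, 25]
Partition 4: pivot=22 at index 4 -> [-8, -6, 22, 12, 22, 25]
Partition 5: pivot=12 at index 2 -> [-8, -6, 12, 22, 22, 25]


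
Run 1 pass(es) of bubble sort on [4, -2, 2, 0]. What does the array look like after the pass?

After pass 1: [-2, 2, 0, 4] (3 swaps)
Total swaps: 3


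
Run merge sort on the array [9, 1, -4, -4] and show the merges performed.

Divide and conquer:
  Merge [9] + [1] -> [1, 9]
  Merge [-4] + [-4] -> [-4, -4]
  Merge [1, 9] + [-4, -4] -> [-4, -4, 1, 9]


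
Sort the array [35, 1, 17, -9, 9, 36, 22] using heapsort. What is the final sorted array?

Build heap: [36, 9, 35, -9, 1, 17, 22]
Extract 36: [35, 9, 22, -9, 1, 17, 36]
Extract 35: [22, 9, 17, -9, 1, 35, 36]
Extract 22: [17, 9, 1, -9, 22, 35, 36]
Extract 17: [9, -9, 1, 17, 22, 35, 36]
Extract 9: [1, -9, 9, 17, 22, 35, 36]
Extract 1: [-9, 1, 9, 17, 22, 35, 36]


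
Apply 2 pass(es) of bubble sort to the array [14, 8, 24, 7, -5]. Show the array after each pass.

After pass 1: [8, 14, 7, -5, 24] (3 swaps)
After pass 2: [8, 7, -5, 14, 24] (2 swaps)
Total swaps: 5


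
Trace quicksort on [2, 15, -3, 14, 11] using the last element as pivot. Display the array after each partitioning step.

Partition 1: pivot=11 at index 2 -> [2, -3, 11, 14, 15]
Partition 2: pivot=-3 at index 0 -> [-3, 2, 11, 14, 15]
Partition 3: pivot=15 at index 4 -> [-3, 2, 11, 14, 15]


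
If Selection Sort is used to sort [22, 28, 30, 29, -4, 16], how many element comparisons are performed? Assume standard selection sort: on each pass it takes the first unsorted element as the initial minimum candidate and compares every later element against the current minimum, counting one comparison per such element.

Pass 1: scan indices 1..5 for the minimum = 5 comparison(s); min is -4, place at index 0 -> [-4, 28, 30, 29, 22, 16]
Pass 2: scan indices 2..5 for the minimum = 4 comparison(s); min is 16, place at index 1 -> [-4, 16, 30, 29, 22, 28]
Pass 3: scan indices 3..5 for the minimum = 3 comparison(s); min is 22, place at index 2 -> [-4, 16, 22, 29, 30, 28]
Pass 4: scan indices 4..5 for the minimum = 2 comparison(s); min is 28, place at index 3 -> [-4, 16, 22, 28, 30, 29]
Pass 5: scan indices 5..5 for the minimum = 1 comparison(s); min is 29, place at index 4 -> [-4, 16, 22, 28, 29, 30]
Selection sort always scans the whole unsorted suffix, so the count is (n-1) + (n-2) + ... + 1 = n(n-1)/2 = 6*5/2 = 15 regardless of the input order.
Total comparisons: 5 + 4 + 3 + 2 + 1 = 15


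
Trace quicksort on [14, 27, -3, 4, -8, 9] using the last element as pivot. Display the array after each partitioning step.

Partition 1: pivot=9 at index 3 -> [-3, 4, -8, 9, 14, 27]
Partition 2: pivot=-8 at index 0 -> [-8, 4, -3, 9, 14, 27]
Partition 3: pivot=-3 at index 1 -> [-8, -3, 4, 9, 14, 27]
Partition 4: pivot=27 at index 5 -> [-8, -3, 4, 9, 14, 27]


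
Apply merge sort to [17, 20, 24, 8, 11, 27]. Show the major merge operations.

Divide and conquer:
  Merge [20] + [24] -> [20, 24]
  Merge [17] + [20, 24] -> [17, 20, 24]
  Merge [11] + [27] -> [11, 27]
  Merge [8] + [11, 27] -> [8, 11, 27]
  Merge [17, 20, 24] + [8, 11, 27] -> [8, 11, 17, 20, 24, 27]


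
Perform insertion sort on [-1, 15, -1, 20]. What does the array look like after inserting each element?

First element -1 is already 'sorted'
Insert 15: shifted 0 elements -> [-1, 15, -1, 20]
Insert -1: shifted 1 elements -> [-1, -1, 15, 20]
Insert 20: shifted 0 elements -> [-1, -1, 15, 20]


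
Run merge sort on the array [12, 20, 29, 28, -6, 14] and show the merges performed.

Divide and conquer:
  Merge [20] + [29] -> [20, 29]
  Merge [12] + [20, 29] -> [12, 20, 29]
  Merge [-6] + [14] -> [-6, 14]
  Merge [28] + [-6, 14] -> [-6, 14, 28]
  Merge [12, 20, 29] + [-6, 14, 28] -> [-6, 12, 14, 20, 28, 29]


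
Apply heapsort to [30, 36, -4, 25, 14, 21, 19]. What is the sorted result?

Build heap: [36, 30, 21, 25, 14, -4, 19]
Extract 36: [30, 25, 21, 19, 14, -4, 36]
Extract 30: [25, 19, 21, -4, 14, 30, 36]
Extract 25: [21, 19, 14, -4, 25, 30, 36]
Extract 21: [19, -4, 14, 21, 25, 30, 36]
Extract 19: [14, -4, 19, 21, 25, 30, 36]
Extract 14: [-4, 14, 19, 21, 25, 30, 36]


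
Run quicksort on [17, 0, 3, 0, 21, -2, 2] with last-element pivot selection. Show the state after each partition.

Partition 1: pivot=2 at index 3 -> [0, 0, -2, 2, 21, 3, 17]
Partition 2: pivot=-2 at index 0 -> [-2, 0, 0, 2, 21, 3, 17]
Partition 3: pivot=0 at index 2 -> [-2, 0, 0, 2, 21, 3, 17]
Partition 4: pivot=17 at index 5 -> [-2, 0, 0, 2, 3, 17, 21]


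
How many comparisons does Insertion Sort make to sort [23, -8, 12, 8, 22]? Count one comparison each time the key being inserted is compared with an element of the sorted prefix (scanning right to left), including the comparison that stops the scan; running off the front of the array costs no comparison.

Insert -8: 23 > -8 (shift), reached front = 1 comparison(s) -> [-8, 23, 12, 8, 22]
Insert 12: 23 > 12 (shift), -8 <= 12 (stop) = 2 comparison(s) -> [-8, 12, 23, 8, 22]
Insert 8: 23 > 8 (shift), 12 > 8 (shift), -8 <= 8 (stop) = 3 comparison(s) -> [-8, 8, 12, 23, 22]
Insert 22: 23 > 22 (shift), 12 <= 22 (stop) = 2 comparison(s) -> [-8, 8, 12, 22, 23]
Total comparisons: 1 + 2 + 3 + 2 = 8


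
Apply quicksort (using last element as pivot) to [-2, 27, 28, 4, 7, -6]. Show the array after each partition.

Partition 1: pivot=-6 at index 0 -> [-6, 27, 28, 4, 7, -2]
Partition 2: pivot=-2 at index 1 -> [-6, -2, 28, 4, 7, 27]
Partition 3: pivot=27 at index 4 -> [-6, -2, 4, 7, 27, 28]
Partition 4: pivot=7 at index 3 -> [-6, -2, 4, 7, 27, 28]


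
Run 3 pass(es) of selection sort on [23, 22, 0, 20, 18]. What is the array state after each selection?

Pass 1: Select minimum 0 at index 2, swap -> [0, 22, 23, 20, 18]
Pass 2: Select minimum 18 at index 4, swap -> [0, 18, 23, 20, 22]
Pass 3: Select minimum 20 at index 3, swap -> [0, 18, 20, 23, 22]


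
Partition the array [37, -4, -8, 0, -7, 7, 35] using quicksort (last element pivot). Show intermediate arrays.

Partition 1: pivot=35 at index 5 -> [-4, -8, 0, -7, 7, 35, 37]
Partition 2: pivot=7 at index 4 -> [-4, -8, 0, -7, 7, 35, 37]
Partition 3: pivot=-7 at index 1 -> [-8, -7, 0, -4, 7, 35, 37]
Partition 4: pivot=-4 at index 2 -> [-8, -7, -4, 0, 7, 35, 37]


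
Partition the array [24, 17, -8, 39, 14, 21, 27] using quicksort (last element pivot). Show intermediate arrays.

Partition 1: pivot=27 at index 5 -> [24, 17, -8, 14, 21, 27, 39]
Partition 2: pivot=21 at index 3 -> [17, -8, 14, 21, 24, 27, 39]
Partition 3: pivot=14 at index 1 -> [-8, 14, 17, 21, 24, 27, 39]


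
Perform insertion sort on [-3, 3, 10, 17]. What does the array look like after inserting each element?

First element -3 is already 'sorted'
Insert 3: shifted 0 elements -> [-3, 3, 10, 17]
Insert 10: shifted 0 elements -> [-3, 3, 10, 17]
Insert 17: shifted 0 elements -> [-3, 3, 10, 17]


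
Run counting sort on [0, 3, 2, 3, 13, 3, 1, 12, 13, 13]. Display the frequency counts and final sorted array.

Count array: [1, 1, 1, 3, 0, 0, 0, 0, 0, 0, 0, 0, 1, 3]
(count[i] = number of elements equal to i)
Cumulative count: [1, 2, 3, 6, 6, 6, 6, 6, 6, 6, 6, 6, 7, 10]
Sorted: [0, 1, 2, 3, 3, 3, 12, 13, 13, 13]


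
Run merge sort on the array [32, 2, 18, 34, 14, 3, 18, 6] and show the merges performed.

Divide and conquer:
  Merge [32] + [2] -> [2, 32]
  Merge [18] + [34] -> [18, 34]
  Merge [2, 32] + [18, 34] -> [2, 18, 32, 34]
  Merge [14] + [3] -> [3, 14]
  Merge [18] + [6] -> [6, 18]
  Merge [3, 14] + [6, 18] -> [3, 6, 14, 18]
  Merge [2, 18, 32, 34] + [3, 6, 14, 18] -> [2, 3, 6, 14, 18, 18, 32, 34]


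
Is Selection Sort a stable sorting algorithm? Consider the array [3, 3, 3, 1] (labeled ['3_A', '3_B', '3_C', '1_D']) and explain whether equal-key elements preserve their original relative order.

Trace Selection Sort on the labeled array (the key is the number; the letter only tracks identity):
  Pass 1: minimum of unsorted part is 1_D at index 3; swap it with 3_A at index 0 -> [1_D, 3_B, 3_C, 3_A]
  Pass 2: minimum 3_B is already at index 1; no swap -> [1_D, 3_B, 3_C, 3_A]
  Pass 3: minimum 3_C is already at index 2; no swap -> [1_D, 3_B, 3_C, 3_A]
Final order: [1_D, 3_B, 3_C, 3_A]
Equal keys:
  value 3: originally 3_A, 3_B, 3_C; after sorting 3_B, 3_C, 3_A -> order changed
Equal keys were reordered, so Selection Sort is not stable: the long-range swap that moves the minimum into place can carry an element past an equal key. (One such input is enough; an unstable sort may happen to preserve order on other inputs, but it gives no guarantee.)
Answer: Not stable


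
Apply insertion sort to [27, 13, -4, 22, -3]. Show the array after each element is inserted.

First element 27 is already 'sorted'
Insert 13: shifted 1 elements -> [13, 27, -4, 22, -3]
Insert -4: shifted 2 elements -> [-4, 13, 27, 22, -3]
Insert 22: shifted 1 elements -> [-4, 13, 22, 27, -3]
Insert -3: shifted 3 elements -> [-4, -3, 13, 22, 27]


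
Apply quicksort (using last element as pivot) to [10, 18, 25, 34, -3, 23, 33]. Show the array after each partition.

Partition 1: pivot=33 at index 5 -> [10, 18, 25, -3, 23, 33, 34]
Partition 2: pivot=23 at index 3 -> [10, 18, -3, 23, 25, 33, 34]
Partition 3: pivot=-3 at index 0 -> [-3, 18, 10, 23, 25, 33, 34]
Partition 4: pivot=10 at index 1 -> [-3, 10, 18, 23, 25, 33, 34]


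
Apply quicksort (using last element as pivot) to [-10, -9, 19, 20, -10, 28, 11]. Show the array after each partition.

Partition 1: pivot=11 at index 3 -> [-10, -9, -10, 11, 19, 28, 20]
Partition 2: pivot=-10 at index 1 -> [-10, -10, -9, 11, 19, 28, 20]
Partition 3: pivot=20 at index 5 -> [-10, -10, -9, 11, 19, 20, 28]


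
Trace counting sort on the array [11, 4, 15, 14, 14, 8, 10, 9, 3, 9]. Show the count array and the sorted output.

Count array: [0, 0, 0, 1, 1, 0, 0, 0, 1, 2, 1, 1, 0, 0, 2, 1]
(count[i] = number of elements equal to i)
Cumulative count: [0, 0, 0, 1, 2, 2, 2, 2, 3, 5, 6, 7, 7, 7, 9, 10]
Sorted: [3, 4, 8, 9, 9, 10, 11, 14, 14, 15]


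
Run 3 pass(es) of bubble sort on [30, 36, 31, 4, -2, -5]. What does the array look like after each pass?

After pass 1: [30, 31, 4, -2, -5, 36] (4 swaps)
After pass 2: [30, 4, -2, -5, 31, 36] (3 swaps)
After pass 3: [4, -2, -5, 30, 31, 36] (3 swaps)
Total swaps: 10


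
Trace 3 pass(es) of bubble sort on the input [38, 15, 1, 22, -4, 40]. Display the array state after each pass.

After pass 1: [15, 1, 22, -4, 38, 40] (4 swaps)
After pass 2: [1, 15, -4, 22, 38, 40] (2 swaps)
After pass 3: [1, -4, 15, 22, 38, 40] (1 swaps)
Total swaps: 7


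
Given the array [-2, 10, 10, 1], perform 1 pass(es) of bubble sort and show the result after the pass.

After pass 1: [-2, 10, 1, 10] (1 swaps)
Total swaps: 1


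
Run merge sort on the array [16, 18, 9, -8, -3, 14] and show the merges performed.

Divide and conquer:
  Merge [18] + [9] -> [9, 18]
  Merge [16] + [9, 18] -> [9, 16, 18]
  Merge [-3] + [14] -> [-3, 14]
  Merge [-8] + [-3, 14] -> [-8, -3, 14]
  Merge [9, 16, 18] + [-8, -3, 14] -> [-8, -3, 9, 14, 16, 18]


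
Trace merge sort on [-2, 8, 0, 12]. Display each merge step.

Divide and conquer:
  Merge [-2] + [8] -> [-2, 8]
  Merge [0] + [12] -> [0, 12]
  Merge [-2, 8] + [0, 12] -> [-2, 0, 8, 12]


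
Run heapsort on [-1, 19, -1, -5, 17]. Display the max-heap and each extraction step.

Build heap: [19, 17, -1, -5, -1]
Extract 19: [17, -1, -1, -5, 19]
Extract 17: [-1, -5, -1, 17, 19]
Extract -1: [-1, -5, -1, 17, 19]
Extract -1: [-5, -1, -1, 17, 19]


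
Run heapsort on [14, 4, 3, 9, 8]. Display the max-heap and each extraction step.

Build heap: [14, 9, 3, 4, 8]
Extract 14: [9, 8, 3, 4, 14]
Extract 9: [8, 4, 3, 9, 14]
Extract 8: [4, 3, 8, 9, 14]
Extract 4: [3, 4, 8, 9, 14]


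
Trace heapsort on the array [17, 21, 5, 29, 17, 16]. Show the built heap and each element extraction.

Build heap: [29, 21, 16, 17, 17, 5]
Extract 29: [21, 17, 16, 5, 17, 29]
Extract 21: [17, 17, 16, 5, 21, 29]
Extract 17: [17, 5, 16, 17, 21, 29]
Extract 17: [16, 5, 17, 17, 21, 29]
Extract 16: [5, 16, 17, 17, 21, 29]


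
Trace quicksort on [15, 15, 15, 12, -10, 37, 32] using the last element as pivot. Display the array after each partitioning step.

Partition 1: pivot=32 at index 5 -> [15, 15, 15, 12, -10, 32, 37]
Partition 2: pivot=-10 at index 0 -> [-10, 15, 15, 12, 15, 32, 37]
Partition 3: pivot=15 at index 4 -> [-10, 15, 15, 12, 15, 32, 37]
Partition 4: pivot=12 at index 1 -> [-10, 12, 15, 15, 15, 32, 37]
Partition 5: pivot=15 at index 3 -> [-10, 12, 15, 15, 15, 32, 37]


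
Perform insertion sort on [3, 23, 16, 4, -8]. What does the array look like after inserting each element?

First element 3 is already 'sorted'
Insert 23: shifted 0 elements -> [3, 23, 16, 4, -8]
Insert 16: shifted 1 elements -> [3, 16, 23, 4, -8]
Insert 4: shifted 2 elements -> [3, 4, 16, 23, -8]
Insert -8: shifted 4 elements -> [-8, 3, 4, 16, 23]


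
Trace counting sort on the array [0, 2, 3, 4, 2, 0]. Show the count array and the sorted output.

Count array: [2, 0, 2, 1, 1]
(count[i] = number of elements equal to i)
Cumulative count: [2, 2, 4, 5, 6]
Sorted: [0, 0, 2, 2, 3, 4]


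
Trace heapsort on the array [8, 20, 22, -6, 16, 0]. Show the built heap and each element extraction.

Build heap: [22, 20, 8, -6, 16, 0]
Extract 22: [20, 16, 8, -6, 0, 22]
Extract 20: [16, 0, 8, -6, 20, 22]
Extract 16: [8, 0, -6, 16, 20, 22]
Extract 8: [0, -6, 8, 16, 20, 22]
Extract 0: [-6, 0, 8, 16, 20, 22]


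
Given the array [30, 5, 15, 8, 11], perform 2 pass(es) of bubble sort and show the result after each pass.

After pass 1: [5, 15, 8, 11, 30] (4 swaps)
After pass 2: [5, 8, 11, 15, 30] (2 swaps)
Total swaps: 6


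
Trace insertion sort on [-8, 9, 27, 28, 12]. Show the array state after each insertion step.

First element -8 is already 'sorted'
Insert 9: shifted 0 elements -> [-8, 9, 27, 28, 12]
Insert 27: shifted 0 elements -> [-8, 9, 27, 28, 12]
Insert 28: shifted 0 elements -> [-8, 9, 27, 28, 12]
Insert 12: shifted 2 elements -> [-8, 9, 12, 27, 28]


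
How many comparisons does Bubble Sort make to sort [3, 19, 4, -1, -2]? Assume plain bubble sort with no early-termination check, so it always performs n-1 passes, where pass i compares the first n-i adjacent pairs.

Pass 1: compare adjacent pairs (0,1)..(3,4) = 4 comparison(s), 3 swap(s) -> [3, 4, -1, -2, 19]
Pass 2: compare adjacent pairs (0,1)..(2,3) = 3 comparison(s), 2 swap(s) -> [3, -1, -2, 4, 19]
Pass 3: compare adjacent pairs (0,1)..(1,2) = 2 comparison(s), 2 swap(s) -> [-1, -2, 3, 4, 19]
Pass 4: compare adjacent pairs (0,1)..(0,1) = 1 comparison(s), 1 swap(s) -> [-2, -1, 3, 4, 19]
Total comparisons: 4 + 3 + 2 + 1 = 10


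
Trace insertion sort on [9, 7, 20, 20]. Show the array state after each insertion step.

First element 9 is already 'sorted'
Insert 7: shifted 1 elements -> [7, 9, 20, 20]
Insert 20: shifted 0 elements -> [7, 9, 20, 20]
Insert 20: shifted 0 elements -> [7, 9, 20, 20]


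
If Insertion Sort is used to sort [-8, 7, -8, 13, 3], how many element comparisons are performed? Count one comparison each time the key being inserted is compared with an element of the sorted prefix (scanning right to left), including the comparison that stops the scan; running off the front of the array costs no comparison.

Insert 7: -8 <= 7 (stop) = 1 comparison(s) -> [-8, 7, -8, 13, 3]
Insert -8: 7 > -8 (shift), -8 <= -8 (stop) = 2 comparison(s) -> [-8, -8, 7, 13, 3]
Insert 13: 7 <= 13 (stop) = 1 comparison(s) -> [-8, -8, 7, 13, 3]
Insert 3: 13 > 3 (shift), 7 > 3 (shift), -8 <= 3 (stop) = 3 comparison(s) -> [-8, -8, 3, 7, 13]
Total comparisons: 1 + 2 + 1 + 3 = 7


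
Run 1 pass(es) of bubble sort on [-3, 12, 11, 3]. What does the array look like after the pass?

After pass 1: [-3, 11, 3, 12] (2 swaps)
Total swaps: 2


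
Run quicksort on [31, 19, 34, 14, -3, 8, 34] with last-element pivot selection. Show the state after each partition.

Partition 1: pivot=34 at index 6 -> [31, 19, 34, 14, -3, 8, 34]
Partition 2: pivot=8 at index 1 -> [-3, 8, 34, 14, 31, 19, 34]
Partition 3: pivot=19 at index 3 -> [-3, 8, 14, 19, 31, 34, 34]
Partition 4: pivot=34 at index 5 -> [-3, 8, 14, 19, 31, 34, 34]


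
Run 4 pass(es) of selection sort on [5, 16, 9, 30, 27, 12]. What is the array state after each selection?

Pass 1: Select minimum 5 at index 0, swap -> [5, 16, 9, 30, 27, 12]
Pass 2: Select minimum 9 at index 2, swap -> [5, 9, 16, 30, 27, 12]
Pass 3: Select minimum 12 at index 5, swap -> [5, 9, 12, 30, 27, 16]
Pass 4: Select minimum 16 at index 5, swap -> [5, 9, 12, 16, 27, 30]


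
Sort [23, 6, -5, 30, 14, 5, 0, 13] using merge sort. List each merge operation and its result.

Divide and conquer:
  Merge [23] + [6] -> [6, 23]
  Merge [-5] + [30] -> [-5, 30]
  Merge [6, 23] + [-5, 30] -> [-5, 6, 23, 30]
  Merge [14] + [5] -> [5, 14]
  Merge [0] + [13] -> [0, 13]
  Merge [5, 14] + [0, 13] -> [0, 5, 13, 14]
  Merge [-5, 6, 23, 30] + [0, 5, 13, 14] -> [-5, 0, 5, 6, 13, 14, 23, 30]


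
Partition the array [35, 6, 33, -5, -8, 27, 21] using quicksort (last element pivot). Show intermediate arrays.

Partition 1: pivot=21 at index 3 -> [6, -5, -8, 21, 33, 27, 35]
Partition 2: pivot=-8 at index 0 -> [-8, -5, 6, 21, 33, 27, 35]
Partition 3: pivot=6 at index 2 -> [-8, -5, 6, 21, 33, 27, 35]
Partition 4: pivot=35 at index 6 -> [-8, -5, 6, 21, 33, 27, 35]
Partition 5: pivot=27 at index 4 -> [-8, -5, 6, 21, 27, 33, 35]


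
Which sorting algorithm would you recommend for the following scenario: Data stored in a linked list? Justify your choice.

Best choice: Merge sort
Reason: Merge sort doesn't require random access; can be done in O(1) extra space for linked lists


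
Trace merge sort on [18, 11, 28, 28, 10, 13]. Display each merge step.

Divide and conquer:
  Merge [11] + [28] -> [11, 28]
  Merge [18] + [11, 28] -> [11, 18, 28]
  Merge [10] + [13] -> [10, 13]
  Merge [28] + [10, 13] -> [10, 13, 28]
  Merge [11, 18, 28] + [10, 13, 28] -> [10, 11, 13, 18, 28, 28]


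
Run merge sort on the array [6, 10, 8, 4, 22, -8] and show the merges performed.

Divide and conquer:
  Merge [10] + [8] -> [8, 10]
  Merge [6] + [8, 10] -> [6, 8, 10]
  Merge [22] + [-8] -> [-8, 22]
  Merge [4] + [-8, 22] -> [-8, 4, 22]
  Merge [6, 8, 10] + [-8, 4, 22] -> [-8, 4, 6, 8, 10, 22]


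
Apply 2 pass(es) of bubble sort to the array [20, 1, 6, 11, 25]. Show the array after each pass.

After pass 1: [1, 6, 11, 20, 25] (3 swaps)
After pass 2: [1, 6, 11, 20, 25] (0 swaps)
Total swaps: 3


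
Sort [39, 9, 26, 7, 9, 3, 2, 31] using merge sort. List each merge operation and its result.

Divide and conquer:
  Merge [39] + [9] -> [9, 39]
  Merge [26] + [7] -> [7, 26]
  Merge [9, 39] + [7, 26] -> [7, 9, 26, 39]
  Merge [9] + [3] -> [3, 9]
  Merge [2] + [31] -> [2, 31]
  Merge [3, 9] + [2, 31] -> [2, 3, 9, 31]
  Merge [7, 9, 26, 39] + [2, 3, 9, 31] -> [2, 3, 7, 9, 9, 26, 31, 39]


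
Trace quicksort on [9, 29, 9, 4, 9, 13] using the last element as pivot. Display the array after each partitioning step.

Partition 1: pivot=13 at index 4 -> [9, 9, 4, 9, 13, 29]
Partition 2: pivot=9 at index 3 -> [9, 9, 4, 9, 13, 29]
Partition 3: pivot=4 at index 0 -> [4, 9, 9, 9, 13, 29]
Partition 4: pivot=9 at index 2 -> [4, 9, 9, 9, 13, 29]


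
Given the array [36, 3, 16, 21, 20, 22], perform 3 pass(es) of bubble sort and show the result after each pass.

After pass 1: [3, 16, 21, 20, 22, 36] (5 swaps)
After pass 2: [3, 16, 20, 21, 22, 36] (1 swaps)
After pass 3: [3, 16, 20, 21, 22, 36] (0 swaps)
Total swaps: 6


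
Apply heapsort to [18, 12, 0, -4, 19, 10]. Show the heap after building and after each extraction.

Build heap: [19, 18, 10, -4, 12, 0]
Extract 19: [18, 12, 10, -4, 0, 19]
Extract 18: [12, 0, 10, -4, 18, 19]
Extract 12: [10, 0, -4, 12, 18, 19]
Extract 10: [0, -4, 10, 12, 18, 19]
Extract 0: [-4, 0, 10, 12, 18, 19]


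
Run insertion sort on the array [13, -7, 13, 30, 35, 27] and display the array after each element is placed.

First element 13 is already 'sorted'
Insert -7: shifted 1 elements -> [-7, 13, 13, 30, 35, 27]
Insert 13: shifted 0 elements -> [-7, 13, 13, 30, 35, 27]
Insert 30: shifted 0 elements -> [-7, 13, 13, 30, 35, 27]
Insert 35: shifted 0 elements -> [-7, 13, 13, 30, 35, 27]
Insert 27: shifted 2 elements -> [-7, 13, 13, 27, 30, 35]


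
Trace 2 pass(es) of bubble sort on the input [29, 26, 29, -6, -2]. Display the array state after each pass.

After pass 1: [26, 29, -6, -2, 29] (3 swaps)
After pass 2: [26, -6, -2, 29, 29] (2 swaps)
Total swaps: 5


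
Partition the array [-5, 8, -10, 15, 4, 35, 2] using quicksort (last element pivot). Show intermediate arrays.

Partition 1: pivot=2 at index 2 -> [-5, -10, 2, 15, 4, 35, 8]
Partition 2: pivot=-10 at index 0 -> [-10, -5, 2, 15, 4, 35, 8]
Partition 3: pivot=8 at index 4 -> [-10, -5, 2, 4, 8, 35, 15]
Partition 4: pivot=15 at index 5 -> [-10, -5, 2, 4, 8, 15, 35]


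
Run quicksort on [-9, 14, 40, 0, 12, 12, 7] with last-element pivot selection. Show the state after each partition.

Partition 1: pivot=7 at index 2 -> [-9, 0, 7, 14, 12, 12, 40]
Partition 2: pivot=0 at index 1 -> [-9, 0, 7, 14, 12, 12, 40]
Partition 3: pivot=40 at index 6 -> [-9, 0, 7, 14, 12, 12, 40]
Partition 4: pivot=12 at index 4 -> [-9, 0, 7, 12, 12, 14, 40]


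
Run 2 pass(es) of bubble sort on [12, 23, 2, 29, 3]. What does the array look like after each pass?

After pass 1: [12, 2, 23, 3, 29] (2 swaps)
After pass 2: [2, 12, 3, 23, 29] (2 swaps)
Total swaps: 4


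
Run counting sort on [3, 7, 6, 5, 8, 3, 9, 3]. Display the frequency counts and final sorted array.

Count array: [0, 0, 0, 3, 0, 1, 1, 1, 1, 1]
(count[i] = number of elements equal to i)
Cumulative count: [0, 0, 0, 3, 3, 4, 5, 6, 7, 8]
Sorted: [3, 3, 3, 5, 6, 7, 8, 9]


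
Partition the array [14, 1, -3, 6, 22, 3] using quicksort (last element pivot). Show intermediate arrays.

Partition 1: pivot=3 at index 2 -> [1, -3, 3, 6, 22, 14]
Partition 2: pivot=-3 at index 0 -> [-3, 1, 3, 6, 22, 14]
Partition 3: pivot=14 at index 4 -> [-3, 1, 3, 6, 14, 22]


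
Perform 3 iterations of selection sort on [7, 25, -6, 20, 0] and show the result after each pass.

Pass 1: Select minimum -6 at index 2, swap -> [-6, 25, 7, 20, 0]
Pass 2: Select minimum 0 at index 4, swap -> [-6, 0, 7, 20, 25]
Pass 3: Select minimum 7 at index 2, swap -> [-6, 0, 7, 20, 25]


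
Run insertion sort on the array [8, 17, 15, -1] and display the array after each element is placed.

First element 8 is already 'sorted'
Insert 17: shifted 0 elements -> [8, 17, 15, -1]
Insert 15: shifted 1 elements -> [8, 15, 17, -1]
Insert -1: shifted 3 elements -> [-1, 8, 15, 17]


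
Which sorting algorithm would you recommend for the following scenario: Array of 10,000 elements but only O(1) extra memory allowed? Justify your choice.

Best choice: Heapsort
Reason: Heapsort rearranges the array in place using O(1) auxiliary space and still guarantees O(n log n) time; quicksort partitions in place but needs Theta(log n) stack space for recursion (O(n) in the worst case), and mergesort requires O(n) auxiliary space


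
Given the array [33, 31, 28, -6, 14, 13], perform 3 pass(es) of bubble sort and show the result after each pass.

After pass 1: [31, 28, -6, 14, 13, 33] (5 swaps)
After pass 2: [28, -6, 14, 13, 31, 33] (4 swaps)
After pass 3: [-6, 14, 13, 28, 31, 33] (3 swaps)
Total swaps: 12


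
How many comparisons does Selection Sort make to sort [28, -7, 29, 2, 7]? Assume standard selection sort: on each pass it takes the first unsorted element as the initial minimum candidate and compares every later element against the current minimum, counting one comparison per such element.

Pass 1: scan indices 1..4 for the minimum = 4 comparison(s); min is -7, place at index 0 -> [-7, 28, 29, 2, 7]
Pass 2: scan indices 2..4 for the minimum = 3 comparison(s); min is 2, place at index 1 -> [-7, 2, 29, 28, 7]
Pass 3: scan indices 3..4 for the minimum = 2 comparison(s); min is 7, place at index 2 -> [-7, 2, 7, 28, 29]
Pass 4: scan indices 4..4 for the minimum = 1 comparison(s); min is 28, place at index 3 -> [-7, 2, 7, 28, 29]
Selection sort always scans the whole unsorted suffix, so the count is (n-1) + (n-2) + ... + 1 = n(n-1)/2 = 5*4/2 = 10 regardless of the input order.
Total comparisons: 4 + 3 + 2 + 1 = 10
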